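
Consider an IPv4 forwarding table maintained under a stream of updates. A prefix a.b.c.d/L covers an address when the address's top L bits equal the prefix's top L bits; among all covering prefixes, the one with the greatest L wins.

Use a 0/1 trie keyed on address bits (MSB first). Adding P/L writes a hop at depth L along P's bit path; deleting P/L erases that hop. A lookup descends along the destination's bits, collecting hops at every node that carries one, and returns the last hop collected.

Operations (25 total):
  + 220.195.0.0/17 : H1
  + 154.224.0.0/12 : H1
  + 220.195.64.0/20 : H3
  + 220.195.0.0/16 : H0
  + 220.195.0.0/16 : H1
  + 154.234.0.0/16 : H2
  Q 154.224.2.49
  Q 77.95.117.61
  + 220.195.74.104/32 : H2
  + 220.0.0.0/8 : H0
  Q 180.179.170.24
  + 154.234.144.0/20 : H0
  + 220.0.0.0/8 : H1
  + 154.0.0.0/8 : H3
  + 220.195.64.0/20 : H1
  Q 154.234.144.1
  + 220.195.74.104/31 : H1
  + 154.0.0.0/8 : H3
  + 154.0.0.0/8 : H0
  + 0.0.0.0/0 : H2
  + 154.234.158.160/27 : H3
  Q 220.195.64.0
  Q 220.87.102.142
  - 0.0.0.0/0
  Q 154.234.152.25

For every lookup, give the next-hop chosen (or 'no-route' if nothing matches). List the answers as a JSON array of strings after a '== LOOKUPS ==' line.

Trace:
  add 220.195.0.0/17 -> H1 at depth 17
  add 154.224.0.0/12 -> H1 at depth 12
  add 220.195.64.0/20 -> H3 at depth 20
  add 220.195.0.0/16 -> H0 at depth 16
  add 220.195.0.0/16 -> H1 at depth 16
  add 154.234.0.0/16 -> H2 at depth 16
  lookup 154.224.2.49: bits 100110101110 walk d0:-→d1:-→d2:-→d3:-→d4:-→d5:-→d6:-→d7:-→d8:-→d9:-→d10:-→d11:-→d12:H1 -> H1
  lookup 77.95.117.61: bits ε walk d0:- -> no-route
  add 220.195.74.104/32 -> H2 at depth 32
  add 220.0.0.0/8 -> H0 at depth 8
  lookup 180.179.170.24: bits 10 walk d0:-→d1:-→d2:- -> no-route
  add 154.234.144.0/20 -> H0 at depth 20
  add 220.0.0.0/8 -> H1 at depth 8
  add 154.0.0.0/8 -> H3 at depth 8
  add 220.195.64.0/20 -> H1 at depth 20
  lookup 154.234.144.1: bits 10011010111010101001 walk d0:-→d1:-→d2:-→d3:-→d4:-→d5:-→d6:-→d7:-→d8:H3→d9:-→d10:-→d11:-→d12:H1→d13:-→d14:-→d15:-→d16:H2→d17:-→d18:-→d19:-→d20:H0 -> H0
  add 220.195.74.104/31 -> H1 at depth 31
  add 154.0.0.0/8 -> H3 at depth 8
  add 154.0.0.0/8 -> H0 at depth 8
  add 0.0.0.0/0 -> H2 at depth 0
  add 154.234.158.160/27 -> H3 at depth 27
  lookup 220.195.64.0: bits 11011100110000110100 walk d0:H2→d1:-→d2:-→d3:-→d4:-→d5:-→d6:-→d7:-→d8:H1→d9:-→d10:-→d11:-→d12:-→d13:-→d14:-→d15:-→d16:H1→d17:H1→d18:-→d19:-→d20:H1 -> H1
  lookup 220.87.102.142: bits 11011100 walk d0:H2→d1:-→d2:-→d3:-→d4:-→d5:-→d6:-→d7:-→d8:H1 -> H1
  del 0.0.0.0/0 (clear depth 0)
  lookup 154.234.152.25: bits 100110101110101010011 walk d0:-→d1:-→d2:-→d3:-→d4:-→d5:-→d6:-→d7:-→d8:H0→d9:-→d10:-→d11:-→d12:H1→d13:-→d14:-→d15:-→d16:H2→d17:-→d18:-→d19:-→d20:H0→d21:- -> H0

== LOOKUPS ==
["H1","no-route","no-route","H0","H1","H1","H0"]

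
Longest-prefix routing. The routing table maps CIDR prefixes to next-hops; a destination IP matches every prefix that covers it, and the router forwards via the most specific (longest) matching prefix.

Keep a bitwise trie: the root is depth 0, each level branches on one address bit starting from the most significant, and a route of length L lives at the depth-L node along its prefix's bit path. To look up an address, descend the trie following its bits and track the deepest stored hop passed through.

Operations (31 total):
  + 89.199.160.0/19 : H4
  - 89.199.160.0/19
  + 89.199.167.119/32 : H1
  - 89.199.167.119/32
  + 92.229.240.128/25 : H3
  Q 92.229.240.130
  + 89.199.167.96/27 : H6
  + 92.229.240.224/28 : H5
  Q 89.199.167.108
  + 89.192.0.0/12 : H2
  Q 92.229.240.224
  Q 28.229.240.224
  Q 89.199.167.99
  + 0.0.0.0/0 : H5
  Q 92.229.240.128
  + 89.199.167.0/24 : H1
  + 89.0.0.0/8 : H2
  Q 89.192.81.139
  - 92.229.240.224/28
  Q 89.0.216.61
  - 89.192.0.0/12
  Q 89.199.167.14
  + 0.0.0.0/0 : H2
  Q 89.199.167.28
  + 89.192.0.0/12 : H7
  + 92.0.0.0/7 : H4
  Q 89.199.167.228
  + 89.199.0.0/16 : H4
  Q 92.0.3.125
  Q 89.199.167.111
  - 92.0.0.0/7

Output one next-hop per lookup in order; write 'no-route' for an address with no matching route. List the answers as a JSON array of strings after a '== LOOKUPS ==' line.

Trace:
  add 89.199.160.0/19 -> H4 at depth 19
  - 89.199.160.0/19 clear@19
  add 89.199.167.119/32 -> H1 at depth 32
  - 89.199.167.119/32 clear@32
  add 92.229.240.128/25 -> H3 at depth 25
  ? 92.229.240.130  path d0:-→d1:-→d2:-→d3:-→d4:-→d5:-→d6:-→d7:-→d8:-→d9:-→d10:-→d11:-→d12:-→d13:-→d14:-→d15:-→d16:-→d17:-→d18:-→d19:-→d20:-→d21:-→d22:-→d23:-→d24:-→d25:H3  best=H3
  add 89.199.167.96/27 -> H6 at depth 27
  add 92.229.240.224/28 -> H5 at depth 28
  ? 89.199.167.108  path d0:-→d1:-→d2:-→d3:-→d4:-→d5:-→d6:-→d7:-→d8:-→d9:-→d10:-→d11:-→d12:-→d13:-→d14:-→d15:-→d16:-→d17:-→d18:-→d19:-→d20:-→d21:-→d22:-→d23:-→d24:-→d25:-→d26:-→d27:H6  best=H6
  add 89.192.0.0/12 -> H2 at depth 12
  ? 92.229.240.224  path d0:-→d1:-→d2:-→d3:-→d4:-→d5:-→d6:-→d7:-→d8:-→d9:-→d10:-→d11:-→d12:-→d13:-→d14:-→d15:-→d16:-→d17:-→d18:-→d19:-→d20:-→d21:-→d22:-→d23:-→d24:-→d25:H3→d26:-→d27:-→d28:H5  best=H5
  ? 28.229.240.224  path d0:-→d1:-  best=no-route
  ? 89.199.167.99  path d0:-→d1:-→d2:-→d3:-→d4:-→d5:-→d6:-→d7:-→d8:-→d9:-→d10:-→d11:-→d12:H2→d13:-→d14:-→d15:-→d16:-→d17:-→d18:-→d19:-→d20:-→d21:-→d22:-→d23:-→d24:-→d25:-→d26:-→d27:H6  best=H6
  add 0.0.0.0/0 -> H5 at depth 0
  ? 92.229.240.128  path d0:H5→d1:-→d2:-→d3:-→d4:-→d5:-→d6:-→d7:-→d8:-→d9:-→d10:-→d11:-→d12:-→d13:-→d14:-→d15:-→d16:-→d17:-→d18:-→d19:-→d20:-→d21:-→d22:-→d23:-→d24:-→d25:H3  best=H3
  add 89.199.167.0/24 -> H1 at depth 24
  add 89.0.0.0/8 -> H2 at depth 8
  ? 89.192.81.139  path d0:H5→d1:-→d2:-→d3:-→d4:-→d5:-→d6:-→d7:-→d8:H2→d9:-→d10:-→d11:-→d12:H2→d13:-  best=H2
  - 92.229.240.224/28 clear@28
  ? 89.0.216.61  path d0:H5→d1:-→d2:-→d3:-→d4:-→d5:-→d6:-→d7:-→d8:H2  best=H2
  - 89.192.0.0/12 clear@12
  ? 89.199.167.14  path d0:H5→d1:-→d2:-→d3:-→d4:-→d5:-→d6:-→d7:-→d8:H2→d9:-→d10:-→d11:-→d12:-→d13:-→d14:-→d15:-→d16:-→d17:-→d18:-→d19:-→d20:-→d21:-→d22:-→d23:-→d24:H1→d25:-  best=H1
  add 0.0.0.0/0 -> H2 at depth 0
  ? 89.199.167.28  path d0:H2→d1:-→d2:-→d3:-→d4:-→d5:-→d6:-→d7:-→d8:H2→d9:-→d10:-→d11:-→d12:-→d13:-→d14:-→d15:-→d16:-→d17:-→d18:-→d19:-→d20:-→d21:-→d22:-→d23:-→d24:H1→d25:-  best=H1
  add 89.192.0.0/12 -> H7 at depth 12
  add 92.0.0.0/7 -> H4 at depth 7
  ? 89.199.167.228  path d0:H2→d1:-→d2:-→d3:-→d4:-→d5:-→d6:-→d7:-→d8:H2→d9:-→d10:-→d11:-→d12:H7→d13:-→d14:-→d15:-→d16:-→d17:-→d18:-→d19:-→d20:-→d21:-→d22:-→d23:-→d24:H1  best=H1
  add 89.199.0.0/16 -> H4 at depth 16
  ? 92.0.3.125  path d0:H2→d1:-→d2:-→d3:-→d4:-→d5:-→d6:-→d7:H4→d8:-  best=H4
  ? 89.199.167.111  path d0:H2→d1:-→d2:-→d3:-→d4:-→d5:-→d6:-→d7:-→d8:H2→d9:-→d10:-→d11:-→d12:H7→d13:-→d14:-→d15:-→d16:H4→d17:-→d18:-→d19:-→d20:-→d21:-→d22:-→d23:-→d24:H1→d25:-→d26:-→d27:H6  best=H6
  - 92.0.0.0/7 clear@7

== LOOKUPS ==
["H3","H6","H5","no-route","H6","H3","H2","H2","H1","H1","H1","H4","H6"]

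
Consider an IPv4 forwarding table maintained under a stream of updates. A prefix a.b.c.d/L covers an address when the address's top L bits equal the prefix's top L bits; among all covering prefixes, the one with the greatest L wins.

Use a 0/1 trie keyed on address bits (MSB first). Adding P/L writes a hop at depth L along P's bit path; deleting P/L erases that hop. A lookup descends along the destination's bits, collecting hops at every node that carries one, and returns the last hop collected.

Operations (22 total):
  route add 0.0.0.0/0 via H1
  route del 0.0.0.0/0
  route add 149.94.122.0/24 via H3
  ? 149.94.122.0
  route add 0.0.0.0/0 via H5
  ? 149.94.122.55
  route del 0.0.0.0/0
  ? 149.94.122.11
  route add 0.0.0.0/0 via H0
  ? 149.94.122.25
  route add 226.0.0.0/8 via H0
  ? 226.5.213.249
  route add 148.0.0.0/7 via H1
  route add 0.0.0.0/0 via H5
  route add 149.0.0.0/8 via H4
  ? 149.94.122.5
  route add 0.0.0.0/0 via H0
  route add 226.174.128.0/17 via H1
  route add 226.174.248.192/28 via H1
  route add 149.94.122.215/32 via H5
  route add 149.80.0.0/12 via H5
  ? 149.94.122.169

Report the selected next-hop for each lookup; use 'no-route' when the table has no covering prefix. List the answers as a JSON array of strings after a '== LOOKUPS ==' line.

Apply in order:
  + 0.0.0.0/0 (H1) depth=0
  del 0.0.0.0/0 (clear depth 0)
  + 149.94.122.0/24 (H3) depth=24
  Q 149.94.122.0: descend 100101010101111001111010 ; hops seen [H3] ; pick H3
  + 0.0.0.0/0 (H5) depth=0
  Q 149.94.122.55: descend 100101010101111001111010 ; hops seen [H5,H3] ; pick H3
  del 0.0.0.0/0 (clear depth 0)
  Q 149.94.122.11: descend 100101010101111001111010 ; hops seen [H3] ; pick H3
  + 0.0.0.0/0 (H0) depth=0
  Q 149.94.122.25: descend 100101010101111001111010 ; hops seen [H0,H3] ; pick H3
  + 226.0.0.0/8 (H0) depth=8
  Q 226.5.213.249: descend 11100010 ; hops seen [H0,H0] ; pick H0
  + 148.0.0.0/7 (H1) depth=7
  + 0.0.0.0/0 (H5) depth=0
  + 149.0.0.0/8 (H4) depth=8
  Q 149.94.122.5: descend 100101010101111001111010 ; hops seen [H5,H1,H4,H3] ; pick H3
  + 0.0.0.0/0 (H0) depth=0
  + 226.174.128.0/17 (H1) depth=17
  + 226.174.248.192/28 (H1) depth=28
  + 149.94.122.215/32 (H5) depth=32
  + 149.80.0.0/12 (H5) depth=12
  Q 149.94.122.169: descend 1001010101011110011110101 ; hops seen [H0,H1,H4,H5,H3] ; pick H3

== LOOKUPS ==
["H3","H3","H3","H3","H0","H3","H3"]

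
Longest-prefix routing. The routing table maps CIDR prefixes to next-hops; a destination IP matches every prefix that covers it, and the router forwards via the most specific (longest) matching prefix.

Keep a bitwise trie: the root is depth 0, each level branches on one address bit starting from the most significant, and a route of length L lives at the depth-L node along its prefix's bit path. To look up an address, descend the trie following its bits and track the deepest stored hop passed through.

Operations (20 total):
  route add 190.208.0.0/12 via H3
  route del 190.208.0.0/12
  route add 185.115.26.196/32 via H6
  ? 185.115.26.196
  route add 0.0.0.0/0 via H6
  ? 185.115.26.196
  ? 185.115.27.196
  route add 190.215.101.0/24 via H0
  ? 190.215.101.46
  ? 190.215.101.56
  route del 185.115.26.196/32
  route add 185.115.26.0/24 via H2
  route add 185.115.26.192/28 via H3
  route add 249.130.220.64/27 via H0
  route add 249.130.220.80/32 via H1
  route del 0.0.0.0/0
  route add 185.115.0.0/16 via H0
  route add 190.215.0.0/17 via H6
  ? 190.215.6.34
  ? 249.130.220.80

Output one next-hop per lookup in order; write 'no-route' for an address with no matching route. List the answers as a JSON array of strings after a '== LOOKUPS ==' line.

Apply in order:
  add 190.208.0.0/12 -> H3 at depth 12
  - 190.208.0.0/12 clear@12
  add 185.115.26.196/32 -> H6 at depth 32
  lookup 185.115.26.196: bits 10111001011100110001101011000100 walk d0:-→d1:-→d2:-→d3:-→d4:-→d5:-→d6:-→d7:-→d8:-→d9:-→d10:-→d11:-→d12:-→d13:-→d14:-→d15:-→d16:-→d17:-→d18:-→d19:-→d20:-→d21:-→d22:-→d23:-→d24:-→d25:-→d26:-→d27:-→d28:-→d29:-→d30:-→d31:-→d32:H6 -> H6
  add 0.0.0.0/0 -> H6 at depth 0
  lookup 185.115.26.196: bits 10111001011100110001101011000100 walk d0:H6→d1:-→d2:-→d3:-→d4:-→d5:-→d6:-→d7:-→d8:-→d9:-→d10:-→d11:-→d12:-→d13:-→d14:-→d15:-→d16:-→d17:-→d18:-→d19:-→d20:-→d21:-→d22:-→d23:-→d24:-→d25:-→d26:-→d27:-→d28:-→d29:-→d30:-→d31:-→d32:H6 -> H6
  lookup 185.115.27.196: bits 10111001011100110001101 walk d0:H6→d1:-→d2:-→d3:-→d4:-→d5:-→d6:-→d7:-→d8:-→d9:-→d10:-→d11:-→d12:-→d13:-→d14:-→d15:-→d16:-→d17:-→d18:-→d19:-→d20:-→d21:-→d22:-→d23:- -> H6
  add 190.215.101.0/24 -> H0 at depth 24
  lookup 190.215.101.46: bits 101111101101011101100101 walk d0:H6→d1:-→d2:-→d3:-→d4:-→d5:-→d6:-→d7:-→d8:-→d9:-→d10:-→d11:-→d12:-→d13:-→d14:-→d15:-→d16:-→d17:-→d18:-→d19:-→d20:-→d21:-→d22:-→d23:-→d24:H0 -> H0
  lookup 190.215.101.56: bits 101111101101011101100101 walk d0:H6→d1:-→d2:-→d3:-→d4:-→d5:-→d6:-→d7:-→d8:-→d9:-→d10:-→d11:-→d12:-→d13:-→d14:-→d15:-→d16:-→d17:-→d18:-→d19:-→d20:-→d21:-→d22:-→d23:-→d24:H0 -> H0
  - 185.115.26.196/32 clear@32
  add 185.115.26.0/24 -> H2 at depth 24
  add 185.115.26.192/28 -> H3 at depth 28
  add 249.130.220.64/27 -> H0 at depth 27
  add 249.130.220.80/32 -> H1 at depth 32
  - 0.0.0.0/0 clear@0
  add 185.115.0.0/16 -> H0 at depth 16
  add 190.215.0.0/17 -> H6 at depth 17
  lookup 190.215.6.34: bits 10111110110101110 walk d0:-→d1:-→d2:-→d3:-→d4:-→d5:-→d6:-→d7:-→d8:-→d9:-→d10:-→d11:-→d12:-→d13:-→d14:-→d15:-→d16:-→d17:H6 -> H6
  lookup 249.130.220.80: bits 11111001100000101101110001010000 walk d0:-→d1:-→d2:-→d3:-→d4:-→d5:-→d6:-→d7:-→d8:-→d9:-→d10:-→d11:-→d12:-→d13:-→d14:-→d15:-→d16:-→d17:-→d18:-→d19:-→d20:-→d21:-→d22:-→d23:-→d24:-→d25:-→d26:-→d27:H0→d28:-→d29:-→d30:-→d31:-→d32:H1 -> H1

== LOOKUPS ==
["H6","H6","H6","H0","H0","H6","H1"]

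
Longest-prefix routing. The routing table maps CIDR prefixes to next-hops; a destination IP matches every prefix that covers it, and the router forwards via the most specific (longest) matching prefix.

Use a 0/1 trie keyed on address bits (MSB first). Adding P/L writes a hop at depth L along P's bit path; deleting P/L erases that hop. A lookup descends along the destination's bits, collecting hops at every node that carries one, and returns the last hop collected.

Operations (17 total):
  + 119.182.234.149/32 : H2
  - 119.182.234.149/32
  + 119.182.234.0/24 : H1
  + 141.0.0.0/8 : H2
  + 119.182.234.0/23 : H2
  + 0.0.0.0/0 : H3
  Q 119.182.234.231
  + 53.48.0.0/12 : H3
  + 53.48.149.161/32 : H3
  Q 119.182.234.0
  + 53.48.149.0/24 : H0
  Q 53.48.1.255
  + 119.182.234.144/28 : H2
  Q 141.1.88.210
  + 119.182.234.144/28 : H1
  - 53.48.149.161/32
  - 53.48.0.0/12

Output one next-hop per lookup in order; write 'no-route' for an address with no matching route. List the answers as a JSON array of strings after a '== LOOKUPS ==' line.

Apply in order:
  + 119.182.234.149/32 (H2) depth=32
  del 119.182.234.149/32 (clear depth 32)
  + 119.182.234.0/24 (H1) depth=24
  + 141.0.0.0/8 (H2) depth=8
  + 119.182.234.0/23 (H2) depth=23
  + 0.0.0.0/0 (H3) depth=0
  Q 119.182.234.231: descend 0111011110110110111010101 ; hops seen [H3,H2,H1] ; pick H1
  + 53.48.0.0/12 (H3) depth=12
  + 53.48.149.161/32 (H3) depth=32
  Q 119.182.234.0: descend 011101111011011011101010 ; hops seen [H3,H2,H1] ; pick H1
  + 53.48.149.0/24 (H0) depth=24
  Q 53.48.1.255: descend 0011010100110000 ; hops seen [H3,H3] ; pick H3
  + 119.182.234.144/28 (H2) depth=28
  Q 141.1.88.210: descend 10001101 ; hops seen [H3,H2] ; pick H2
  + 119.182.234.144/28 (H1) depth=28
  del 53.48.149.161/32 (clear depth 32)
  del 53.48.0.0/12 (clear depth 12)

== LOOKUPS ==
["H1","H1","H3","H2"]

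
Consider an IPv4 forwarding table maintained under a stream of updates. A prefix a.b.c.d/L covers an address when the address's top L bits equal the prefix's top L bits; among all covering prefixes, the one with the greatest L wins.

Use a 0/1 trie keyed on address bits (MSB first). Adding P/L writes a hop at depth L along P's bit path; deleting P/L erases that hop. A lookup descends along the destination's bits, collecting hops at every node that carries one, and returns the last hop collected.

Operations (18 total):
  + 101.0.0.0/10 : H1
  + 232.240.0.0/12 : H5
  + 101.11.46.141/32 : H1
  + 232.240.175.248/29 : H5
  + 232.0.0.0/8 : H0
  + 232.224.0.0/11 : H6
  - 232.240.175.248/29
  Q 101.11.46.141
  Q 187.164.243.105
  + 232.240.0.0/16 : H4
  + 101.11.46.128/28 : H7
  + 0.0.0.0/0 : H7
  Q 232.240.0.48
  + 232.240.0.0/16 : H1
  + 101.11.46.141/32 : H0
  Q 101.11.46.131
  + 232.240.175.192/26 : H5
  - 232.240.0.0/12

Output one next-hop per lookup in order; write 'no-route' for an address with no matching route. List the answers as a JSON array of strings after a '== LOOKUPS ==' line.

Process each operation:
  add 101.0.0.0/10 -> H1 at depth 10
  add 232.240.0.0/12 -> H5 at depth 12
  add 101.11.46.141/32 -> H1 at depth 32
  add 232.240.175.248/29 -> H5 at depth 29
  add 232.0.0.0/8 -> H0 at depth 8
  add 232.224.0.0/11 -> H6 at depth 11
  - 232.240.175.248/29 clear@29
  ? 101.11.46.141  path d0:-→d1:-→d2:-→d3:-→d4:-→d5:-→d6:-→d7:-→d8:-→d9:-→d10:H1→d11:-→d12:-→d13:-→d14:-→d15:-→d16:-→d17:-→d18:-→d19:-→d20:-→d21:-→d22:-→d23:-→d24:-→d25:-→d26:-→d27:-→d28:-→d29:-→d30:-→d31:-→d32:H1  best=H1
  ? 187.164.243.105  path d0:-→d1:-  best=no-route
  add 232.240.0.0/16 -> H4 at depth 16
  add 101.11.46.128/28 -> H7 at depth 28
  add 0.0.0.0/0 -> H7 at depth 0
  ? 232.240.0.48  path d0:H7→d1:-→d2:-→d3:-→d4:-→d5:-→d6:-→d7:-→d8:H0→d9:-→d10:-→d11:H6→d12:H5→d13:-→d14:-→d15:-→d16:H4  best=H4
  add 232.240.0.0/16 -> H1 at depth 16
  add 101.11.46.141/32 -> H0 at depth 32
  ? 101.11.46.131  path d0:H7→d1:-→d2:-→d3:-→d4:-→d5:-→d6:-→d7:-→d8:-→d9:-→d10:H1→d11:-→d12:-→d13:-→d14:-→d15:-→d16:-→d17:-→d18:-→d19:-→d20:-→d21:-→d22:-→d23:-→d24:-→d25:-→d26:-→d27:-→d28:H7  best=H7
  add 232.240.175.192/26 -> H5 at depth 26
  - 232.240.0.0/12 clear@12

== LOOKUPS ==
["H1","no-route","H4","H7"]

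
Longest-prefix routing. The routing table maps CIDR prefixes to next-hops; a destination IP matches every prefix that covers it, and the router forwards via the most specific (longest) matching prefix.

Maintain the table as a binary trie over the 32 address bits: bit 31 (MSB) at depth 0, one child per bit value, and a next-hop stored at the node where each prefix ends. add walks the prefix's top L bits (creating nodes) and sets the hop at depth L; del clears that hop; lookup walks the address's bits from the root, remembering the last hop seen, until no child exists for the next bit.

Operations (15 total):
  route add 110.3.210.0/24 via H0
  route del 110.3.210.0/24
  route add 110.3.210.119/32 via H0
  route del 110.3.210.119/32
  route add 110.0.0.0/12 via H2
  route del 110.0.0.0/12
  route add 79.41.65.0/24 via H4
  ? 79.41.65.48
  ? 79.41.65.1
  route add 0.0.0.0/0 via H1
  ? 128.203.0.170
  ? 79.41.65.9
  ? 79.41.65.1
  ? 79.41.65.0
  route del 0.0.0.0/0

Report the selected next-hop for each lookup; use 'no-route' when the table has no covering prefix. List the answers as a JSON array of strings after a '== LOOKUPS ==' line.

Apply in order:
  + 110.3.210.0/24 (H0) depth=24
  - 110.3.210.0/24 clear@24
  + 110.3.210.119/32 (H0) depth=32
  - 110.3.210.119/32 clear@32
  + 110.0.0.0/12 (H2) depth=12
  - 110.0.0.0/12 clear@12
  + 79.41.65.0/24 (H4) depth=24
  lookup 79.41.65.48: bits 010011110010100101000001 walk d0:-→d1:-→d2:-→d3:-→d4:-→d5:-→d6:-→d7:-→d8:-→d9:-→d10:-→d11:-→d12:-→d13:-→d14:-→d15:-→d16:-→d17:-→d18:-→d19:-→d20:-→d21:-→d22:-→d23:-→d24:H4 -> H4
  lookup 79.41.65.1: bits 010011110010100101000001 walk d0:-→d1:-→d2:-→d3:-→d4:-→d5:-→d6:-→d7:-→d8:-→d9:-→d10:-→d11:-→d12:-→d13:-→d14:-→d15:-→d16:-→d17:-→d18:-→d19:-→d20:-→d21:-→d22:-→d23:-→d24:H4 -> H4
  + 0.0.0.0/0 (H1) depth=0
  lookup 128.203.0.170: bits ε walk d0:H1 -> H1
  lookup 79.41.65.9: bits 010011110010100101000001 walk d0:H1→d1:-→d2:-→d3:-→d4:-→d5:-→d6:-→d7:-→d8:-→d9:-→d10:-→d11:-→d12:-→d13:-→d14:-→d15:-→d16:-→d17:-→d18:-→d19:-→d20:-→d21:-→d22:-→d23:-→d24:H4 -> H4
  lookup 79.41.65.1: bits 010011110010100101000001 walk d0:H1→d1:-→d2:-→d3:-→d4:-→d5:-→d6:-→d7:-→d8:-→d9:-→d10:-→d11:-→d12:-→d13:-→d14:-→d15:-→d16:-→d17:-→d18:-→d19:-→d20:-→d21:-→d22:-→d23:-→d24:H4 -> H4
  lookup 79.41.65.0: bits 010011110010100101000001 walk d0:H1→d1:-→d2:-→d3:-→d4:-→d5:-→d6:-→d7:-→d8:-→d9:-→d10:-→d11:-→d12:-→d13:-→d14:-→d15:-→d16:-→d17:-→d18:-→d19:-→d20:-→d21:-→d22:-→d23:-→d24:H4 -> H4
  - 0.0.0.0/0 clear@0

== LOOKUPS ==
["H4","H4","H1","H4","H4","H4"]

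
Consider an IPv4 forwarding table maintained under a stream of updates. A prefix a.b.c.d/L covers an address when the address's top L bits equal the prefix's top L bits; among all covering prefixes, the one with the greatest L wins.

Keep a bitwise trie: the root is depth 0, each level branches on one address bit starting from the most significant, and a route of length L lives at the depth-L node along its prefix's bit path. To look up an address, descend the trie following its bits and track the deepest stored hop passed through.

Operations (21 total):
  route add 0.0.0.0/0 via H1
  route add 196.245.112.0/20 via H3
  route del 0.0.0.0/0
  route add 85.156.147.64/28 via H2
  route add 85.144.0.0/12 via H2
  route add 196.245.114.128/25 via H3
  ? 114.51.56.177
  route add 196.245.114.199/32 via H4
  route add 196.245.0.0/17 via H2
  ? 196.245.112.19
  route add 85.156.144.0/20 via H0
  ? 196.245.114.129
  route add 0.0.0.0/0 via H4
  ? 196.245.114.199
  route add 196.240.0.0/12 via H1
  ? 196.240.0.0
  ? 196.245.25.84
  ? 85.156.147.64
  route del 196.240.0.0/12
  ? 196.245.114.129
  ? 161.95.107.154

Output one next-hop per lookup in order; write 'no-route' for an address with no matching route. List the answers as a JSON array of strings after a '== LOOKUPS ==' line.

Apply in order:
  add 0.0.0.0/0 -> H1 at depth 0
  add 196.245.112.0/20 -> H3 at depth 20
  del 0.0.0.0/0 (clear depth 0)
  add 85.156.147.64/28 -> H2 at depth 28
  add 85.144.0.0/12 -> H2 at depth 12
  add 196.245.114.128/25 -> H3 at depth 25
  Q 114.51.56.177: descend 01 ; hops seen [∅] ; pick no-route
  add 196.245.114.199/32 -> H4 at depth 32
  add 196.245.0.0/17 -> H2 at depth 17
  Q 196.245.112.19: descend 1100010011110101011100 ; hops seen [H2,H3] ; pick H3
  add 85.156.144.0/20 -> H0 at depth 20
  Q 196.245.114.129: descend 1100010011110101011100101 ; hops seen [H2,H3,H3] ; pick H3
  add 0.0.0.0/0 -> H4 at depth 0
  Q 196.245.114.199: descend 11000100111101010111001011000111 ; hops seen [H4,H2,H3,H3,H4] ; pick H4
  add 196.240.0.0/12 -> H1 at depth 12
  Q 196.240.0.0: descend 1100010011110 ; hops seen [H4,H1] ; pick H1
  Q 196.245.25.84: descend 11000100111101010 ; hops seen [H4,H1,H2] ; pick H2
  Q 85.156.147.64: descend 0101010110011100100100110100 ; hops seen [H4,H2,H0,H2] ; pick H2
  del 196.240.0.0/12 (clear depth 12)
  Q 196.245.114.129: descend 1100010011110101011100101 ; hops seen [H4,H2,H3,H3] ; pick H3
  Q 161.95.107.154: descend 1 ; hops seen [H4] ; pick H4

== LOOKUPS ==
["no-route","H3","H3","H4","H1","H2","H2","H3","H4"]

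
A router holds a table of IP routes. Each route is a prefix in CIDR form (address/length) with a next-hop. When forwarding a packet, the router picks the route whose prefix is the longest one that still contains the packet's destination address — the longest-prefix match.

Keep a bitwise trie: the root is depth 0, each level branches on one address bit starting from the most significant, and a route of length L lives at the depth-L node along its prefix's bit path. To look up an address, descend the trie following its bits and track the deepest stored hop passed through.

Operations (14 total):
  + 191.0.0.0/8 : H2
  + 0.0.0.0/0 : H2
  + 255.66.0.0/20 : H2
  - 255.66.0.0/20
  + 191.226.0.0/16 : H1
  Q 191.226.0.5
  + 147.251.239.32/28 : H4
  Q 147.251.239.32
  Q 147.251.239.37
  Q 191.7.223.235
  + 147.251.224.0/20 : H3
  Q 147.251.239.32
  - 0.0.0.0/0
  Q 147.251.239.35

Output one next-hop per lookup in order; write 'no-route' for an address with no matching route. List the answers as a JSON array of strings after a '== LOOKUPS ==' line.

Process each operation:
  add 191.0.0.0/8 -> H2 at depth 8
  add 0.0.0.0/0 -> H2 at depth 0
  add 255.66.0.0/20 -> H2 at depth 20
  - 255.66.0.0/20 clear@20
  add 191.226.0.0/16 -> H1 at depth 16
  lookup 191.226.0.5: bits 1011111111100010 walk d0:H2→d1:-→d2:-→d3:-→d4:-→d5:-→d6:-→d7:-→d8:H2→d9:-→d10:-→d11:-→d12:-→d13:-→d14:-→d15:-→d16:H1 -> H1
  add 147.251.239.32/28 -> H4 at depth 28
  lookup 147.251.239.32: bits 1001001111111011111011110010 walk d0:H2→d1:-→d2:-→d3:-→d4:-→d5:-→d6:-→d7:-→d8:-→d9:-→d10:-→d11:-→d12:-→d13:-→d14:-→d15:-→d16:-→d17:-→d18:-→d19:-→d20:-→d21:-→d22:-→d23:-→d24:-→d25:-→d26:-→d27:-→d28:H4 -> H4
  lookup 147.251.239.37: bits 1001001111111011111011110010 walk d0:H2→d1:-→d2:-→d3:-→d4:-→d5:-→d6:-→d7:-→d8:-→d9:-→d10:-→d11:-→d12:-→d13:-→d14:-→d15:-→d16:-→d17:-→d18:-→d19:-→d20:-→d21:-→d22:-→d23:-→d24:-→d25:-→d26:-→d27:-→d28:H4 -> H4
  lookup 191.7.223.235: bits 10111111 walk d0:H2→d1:-→d2:-→d3:-→d4:-→d5:-→d6:-→d7:-→d8:H2 -> H2
  add 147.251.224.0/20 -> H3 at depth 20
  lookup 147.251.239.32: bits 1001001111111011111011110010 walk d0:H2→d1:-→d2:-→d3:-→d4:-→d5:-→d6:-→d7:-→d8:-→d9:-→d10:-→d11:-→d12:-→d13:-→d14:-→d15:-→d16:-→d17:-→d18:-→d19:-→d20:H3→d21:-→d22:-→d23:-→d24:-→d25:-→d26:-→d27:-→d28:H4 -> H4
  - 0.0.0.0/0 clear@0
  lookup 147.251.239.35: bits 1001001111111011111011110010 walk d0:-→d1:-→d2:-→d3:-→d4:-→d5:-→d6:-→d7:-→d8:-→d9:-→d10:-→d11:-→d12:-→d13:-→d14:-→d15:-→d16:-→d17:-→d18:-→d19:-→d20:H3→d21:-→d22:-→d23:-→d24:-→d25:-→d26:-→d27:-→d28:H4 -> H4

== LOOKUPS ==
["H1","H4","H4","H2","H4","H4"]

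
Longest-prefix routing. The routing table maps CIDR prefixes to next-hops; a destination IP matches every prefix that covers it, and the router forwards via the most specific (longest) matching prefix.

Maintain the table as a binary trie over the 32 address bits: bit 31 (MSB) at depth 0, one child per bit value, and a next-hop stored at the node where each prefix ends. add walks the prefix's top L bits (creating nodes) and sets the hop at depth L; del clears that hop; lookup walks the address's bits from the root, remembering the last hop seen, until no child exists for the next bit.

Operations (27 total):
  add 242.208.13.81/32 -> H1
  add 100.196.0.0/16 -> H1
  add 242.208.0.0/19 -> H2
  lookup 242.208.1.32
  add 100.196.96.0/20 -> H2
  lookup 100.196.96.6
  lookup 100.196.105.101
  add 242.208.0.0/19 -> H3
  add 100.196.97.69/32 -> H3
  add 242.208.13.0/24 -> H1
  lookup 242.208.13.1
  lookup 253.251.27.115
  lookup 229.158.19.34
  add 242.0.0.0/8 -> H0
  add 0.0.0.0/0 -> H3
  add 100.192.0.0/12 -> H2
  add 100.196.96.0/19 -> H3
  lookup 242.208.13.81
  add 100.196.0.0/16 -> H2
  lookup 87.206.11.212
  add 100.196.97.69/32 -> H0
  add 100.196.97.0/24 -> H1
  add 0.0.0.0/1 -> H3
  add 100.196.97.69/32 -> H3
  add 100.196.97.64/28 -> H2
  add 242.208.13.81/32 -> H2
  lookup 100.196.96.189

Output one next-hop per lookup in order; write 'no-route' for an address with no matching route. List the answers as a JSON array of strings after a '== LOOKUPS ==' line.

Process each operation:
  + 242.208.13.81/32 (H1) depth=32
  + 100.196.0.0/16 (H1) depth=16
  + 242.208.0.0/19 (H2) depth=19
  Q 242.208.1.32: descend 11110010110100000000 ; hops seen [H2] ; pick H2
  + 100.196.96.0/20 (H2) depth=20
  Q 100.196.96.6: descend 01100100110001000110 ; hops seen [H1,H2] ; pick H2
  Q 100.196.105.101: descend 01100100110001000110 ; hops seen [H1,H2] ; pick H2
  + 242.208.0.0/19 (H3) depth=19
  + 100.196.97.69/32 (H3) depth=32
  + 242.208.13.0/24 (H1) depth=24
  Q 242.208.13.1: descend 1111001011010000000011010 ; hops seen [H3,H1] ; pick H1
  Q 253.251.27.115: descend 1111 ; hops seen [∅] ; pick no-route
  Q 229.158.19.34: descend 111 ; hops seen [∅] ; pick no-route
  + 242.0.0.0/8 (H0) depth=8
  + 0.0.0.0/0 (H3) depth=0
  + 100.192.0.0/12 (H2) depth=12
  + 100.196.96.0/19 (H3) depth=19
  Q 242.208.13.81: descend 11110010110100000000110101010001 ; hops seen [H3,H0,H3,H1,H1] ; pick H1
  + 100.196.0.0/16 (H2) depth=16
  Q 87.206.11.212: descend 01 ; hops seen [H3] ; pick H3
  + 100.196.97.69/32 (H0) depth=32
  + 100.196.97.0/24 (H1) depth=24
  + 0.0.0.0/1 (H3) depth=1
  + 100.196.97.69/32 (H3) depth=32
  + 100.196.97.64/28 (H2) depth=28
  + 242.208.13.81/32 (H2) depth=32
  Q 100.196.96.189: descend 01100100110001000110000 ; hops seen [H3,H3,H2,H2,H3,H2] ; pick H2

== LOOKUPS ==
["H2","H2","H2","H1","no-route","no-route","H1","H3","H2"]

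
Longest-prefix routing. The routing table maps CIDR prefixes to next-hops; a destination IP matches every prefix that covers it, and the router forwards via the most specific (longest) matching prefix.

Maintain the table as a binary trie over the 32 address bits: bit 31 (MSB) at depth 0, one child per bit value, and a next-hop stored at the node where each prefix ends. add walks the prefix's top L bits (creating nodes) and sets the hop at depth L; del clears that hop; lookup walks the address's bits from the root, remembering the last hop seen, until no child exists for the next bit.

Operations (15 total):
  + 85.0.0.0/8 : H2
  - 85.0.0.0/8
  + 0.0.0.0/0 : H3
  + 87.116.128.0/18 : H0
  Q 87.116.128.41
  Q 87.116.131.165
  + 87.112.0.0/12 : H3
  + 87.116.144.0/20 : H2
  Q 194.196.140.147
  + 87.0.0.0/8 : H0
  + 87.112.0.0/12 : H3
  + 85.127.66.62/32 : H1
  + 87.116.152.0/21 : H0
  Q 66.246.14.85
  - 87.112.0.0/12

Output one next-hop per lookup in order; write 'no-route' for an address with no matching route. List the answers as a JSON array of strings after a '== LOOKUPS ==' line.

Apply in order:
  add 85.0.0.0/8 -> H2 at depth 8
  - 85.0.0.0/8 clear@8
  add 0.0.0.0/0 -> H3 at depth 0
  add 87.116.128.0/18 -> H0 at depth 18
  ? 87.116.128.41  path d0:H3→d1:-→d2:-→d3:-→d4:-→d5:-→d6:-→d7:-→d8:-→d9:-→d10:-→d11:-→d12:-→d13:-→d14:-→d15:-→d16:-→d17:-→d18:H0  best=H0
  ? 87.116.131.165  path d0:H3→d1:-→d2:-→d3:-→d4:-→d5:-→d6:-→d7:-→d8:-→d9:-→d10:-→d11:-→d12:-→d13:-→d14:-→d15:-→d16:-→d17:-→d18:H0  best=H0
  add 87.112.0.0/12 -> H3 at depth 12
  add 87.116.144.0/20 -> H2 at depth 20
  ? 194.196.140.147  path d0:H3  best=H3
  add 87.0.0.0/8 -> H0 at depth 8
  add 87.112.0.0/12 -> H3 at depth 12
  add 85.127.66.62/32 -> H1 at depth 32
  add 87.116.152.0/21 -> H0 at depth 21
  ? 66.246.14.85  path d0:H3→d1:-→d2:-→d3:-  best=H3
  - 87.112.0.0/12 clear@12

== LOOKUPS ==
["H0","H0","H3","H3"]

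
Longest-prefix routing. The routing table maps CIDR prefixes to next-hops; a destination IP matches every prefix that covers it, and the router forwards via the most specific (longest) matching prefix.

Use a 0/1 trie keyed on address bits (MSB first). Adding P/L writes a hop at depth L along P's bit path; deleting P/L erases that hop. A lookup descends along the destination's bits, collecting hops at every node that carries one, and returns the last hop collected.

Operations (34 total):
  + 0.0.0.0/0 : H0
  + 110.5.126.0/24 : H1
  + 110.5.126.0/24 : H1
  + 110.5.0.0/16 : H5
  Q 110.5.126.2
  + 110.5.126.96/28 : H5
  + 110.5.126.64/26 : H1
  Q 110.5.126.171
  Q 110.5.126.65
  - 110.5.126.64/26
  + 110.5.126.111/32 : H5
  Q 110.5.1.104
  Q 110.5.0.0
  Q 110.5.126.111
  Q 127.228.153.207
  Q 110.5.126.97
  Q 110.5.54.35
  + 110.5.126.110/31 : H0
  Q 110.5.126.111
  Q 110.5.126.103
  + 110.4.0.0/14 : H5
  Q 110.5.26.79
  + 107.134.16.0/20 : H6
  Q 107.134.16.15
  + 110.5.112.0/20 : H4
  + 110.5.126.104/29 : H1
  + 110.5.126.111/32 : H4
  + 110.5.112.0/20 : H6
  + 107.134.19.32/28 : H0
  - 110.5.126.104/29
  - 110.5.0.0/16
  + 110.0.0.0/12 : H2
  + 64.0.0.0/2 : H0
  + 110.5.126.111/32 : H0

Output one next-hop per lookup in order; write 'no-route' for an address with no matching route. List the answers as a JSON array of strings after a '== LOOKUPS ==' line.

Trace:
  add 0.0.0.0/0 -> H0 at depth 0
  add 110.5.126.0/24 -> H1 at depth 24
  add 110.5.126.0/24 -> H1 at depth 24
  add 110.5.0.0/16 -> H5 at depth 16
  Q 110.5.126.2: descend 011011100000010101111110 ; hops seen [H0,H5,H1] ; pick H1
  add 110.5.126.96/28 -> H5 at depth 28
  add 110.5.126.64/26 -> H1 at depth 26
  Q 110.5.126.171: descend 011011100000010101111110 ; hops seen [H0,H5,H1] ; pick H1
  Q 110.5.126.65: descend 01101110000001010111111001 ; hops seen [H0,H5,H1,H1] ; pick H1
  - 110.5.126.64/26 clear@26
  add 110.5.126.111/32 -> H5 at depth 32
  Q 110.5.1.104: descend 01101110000001010 ; hops seen [H0,H5] ; pick H5
  Q 110.5.0.0: descend 01101110000001010 ; hops seen [H0,H5] ; pick H5
  Q 110.5.126.111: descend 01101110000001010111111001101111 ; hops seen [H0,H5,H1,H5,H5] ; pick H5
  Q 127.228.153.207: descend 011 ; hops seen [H0] ; pick H0
  Q 110.5.126.97: descend 0110111000000101011111100110 ; hops seen [H0,H5,H1,H5] ; pick H5
  Q 110.5.54.35: descend 01101110000001010 ; hops seen [H0,H5] ; pick H5
  add 110.5.126.110/31 -> H0 at depth 31
  Q 110.5.126.111: descend 01101110000001010111111001101111 ; hops seen [H0,H5,H1,H5,H0,H5] ; pick H5
  Q 110.5.126.103: descend 0110111000000101011111100110 ; hops seen [H0,H5,H1,H5] ; pick H5
  add 110.4.0.0/14 -> H5 at depth 14
  Q 110.5.26.79: descend 01101110000001010 ; hops seen [H0,H5,H5] ; pick H5
  add 107.134.16.0/20 -> H6 at depth 20
  Q 107.134.16.15: descend 01101011100001100001 ; hops seen [H0,H6] ; pick H6
  add 110.5.112.0/20 -> H4 at depth 20
  add 110.5.126.104/29 -> H1 at depth 29
  add 110.5.126.111/32 -> H4 at depth 32
  add 110.5.112.0/20 -> H6 at depth 20
  add 107.134.19.32/28 -> H0 at depth 28
  - 110.5.126.104/29 clear@29
  - 110.5.0.0/16 clear@16
  add 110.0.0.0/12 -> H2 at depth 12
  add 64.0.0.0/2 -> H0 at depth 2
  add 110.5.126.111/32 -> H0 at depth 32

== LOOKUPS ==
["H1","H1","H1","H5","H5","H5","H0","H5","H5","H5","H5","H5","H6"]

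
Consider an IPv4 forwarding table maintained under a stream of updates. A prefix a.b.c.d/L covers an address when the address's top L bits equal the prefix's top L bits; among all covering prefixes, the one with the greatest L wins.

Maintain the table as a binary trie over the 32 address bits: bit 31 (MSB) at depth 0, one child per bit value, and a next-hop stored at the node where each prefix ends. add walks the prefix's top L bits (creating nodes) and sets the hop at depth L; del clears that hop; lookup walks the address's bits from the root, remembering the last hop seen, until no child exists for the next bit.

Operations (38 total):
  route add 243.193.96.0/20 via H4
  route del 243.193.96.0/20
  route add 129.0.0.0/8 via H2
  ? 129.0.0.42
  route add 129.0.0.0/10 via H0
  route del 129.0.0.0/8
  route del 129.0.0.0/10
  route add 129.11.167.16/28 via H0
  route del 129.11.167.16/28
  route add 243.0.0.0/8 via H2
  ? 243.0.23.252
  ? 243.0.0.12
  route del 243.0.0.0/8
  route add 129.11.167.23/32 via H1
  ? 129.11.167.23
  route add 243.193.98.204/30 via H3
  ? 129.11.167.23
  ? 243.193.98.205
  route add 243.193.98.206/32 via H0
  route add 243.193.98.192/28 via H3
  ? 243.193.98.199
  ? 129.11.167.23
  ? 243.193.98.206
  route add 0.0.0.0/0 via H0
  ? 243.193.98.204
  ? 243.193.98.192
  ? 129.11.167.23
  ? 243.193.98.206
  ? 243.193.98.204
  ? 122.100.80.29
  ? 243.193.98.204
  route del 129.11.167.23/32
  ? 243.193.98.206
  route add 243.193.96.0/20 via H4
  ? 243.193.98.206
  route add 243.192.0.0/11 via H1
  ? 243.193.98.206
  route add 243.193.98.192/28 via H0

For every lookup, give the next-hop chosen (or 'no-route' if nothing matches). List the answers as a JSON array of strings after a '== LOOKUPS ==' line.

Apply in order:
  add 243.193.96.0/20 -> H4 at depth 20
  del 243.193.96.0/20 (clear depth 20)
  add 129.0.0.0/8 -> H2 at depth 8
  ? 129.0.0.42  path d0:-→d1:-→d2:-→d3:-→d4:-→d5:-→d6:-→d7:-→d8:H2  best=H2
  add 129.0.0.0/10 -> H0 at depth 10
  del 129.0.0.0/8 (clear depth 8)
  del 129.0.0.0/10 (clear depth 10)
  add 129.11.167.16/28 -> H0 at depth 28
  del 129.11.167.16/28 (clear depth 28)
  add 243.0.0.0/8 -> H2 at depth 8
  ? 243.0.23.252  path d0:-→d1:-→d2:-→d3:-→d4:-→d5:-→d6:-→d7:-→d8:H2  best=H2
  ? 243.0.0.12  path d0:-→d1:-→d2:-→d3:-→d4:-→d5:-→d6:-→d7:-→d8:H2  best=H2
  del 243.0.0.0/8 (clear depth 8)
  add 129.11.167.23/32 -> H1 at depth 32
  ? 129.11.167.23  path d0:-→d1:-→d2:-→d3:-→d4:-→d5:-→d6:-→d7:-→d8:-→d9:-→d10:-→d11:-→d12:-→d13:-→d14:-→d15:-→d16:-→d17:-→d18:-→d19:-→d20:-→d21:-→d22:-→d23:-→d24:-→d25:-→d26:-→d27:-→d28:-→d29:-→d30:-→d31:-→d32:H1  best=H1
  add 243.193.98.204/30 -> H3 at depth 30
  ? 129.11.167.23  path d0:-→d1:-→d2:-→d3:-→d4:-→d5:-→d6:-→d7:-→d8:-→d9:-→d10:-→d11:-→d12:-→d13:-→d14:-→d15:-→d16:-→d17:-→d18:-→d19:-→d20:-→d21:-→d22:-→d23:-→d24:-→d25:-→d26:-→d27:-→d28:-→d29:-→d30:-→d31:-→d32:H1  best=H1
  ? 243.193.98.205  path d0:-→d1:-→d2:-→d3:-→d4:-→d5:-→d6:-→d7:-→d8:-→d9:-→d10:-→d11:-→d12:-→d13:-→d14:-→d15:-→d16:-→d17:-→d18:-→d19:-→d20:-→d21:-→d22:-→d23:-→d24:-→d25:-→d26:-→d27:-→d28:-→d29:-→d30:H3  best=H3
  add 243.193.98.206/32 -> H0 at depth 32
  add 243.193.98.192/28 -> H3 at depth 28
  ? 243.193.98.199  path d0:-→d1:-→d2:-→d3:-→d4:-→d5:-→d6:-→d7:-→d8:-→d9:-→d10:-→d11:-→d12:-→d13:-→d14:-→d15:-→d16:-→d17:-→d18:-→d19:-→d20:-→d21:-→d22:-→d23:-→d24:-→d25:-→d26:-→d27:-→d28:H3  best=H3
  ? 129.11.167.23  path d0:-→d1:-→d2:-→d3:-→d4:-→d5:-→d6:-→d7:-→d8:-→d9:-→d10:-→d11:-→d12:-→d13:-→d14:-→d15:-→d16:-→d17:-→d18:-→d19:-→d20:-→d21:-→d22:-→d23:-→d24:-→d25:-→d26:-→d27:-→d28:-→d29:-→d30:-→d31:-→d32:H1  best=H1
  ? 243.193.98.206  path d0:-→d1:-→d2:-→d3:-→d4:-→d5:-→d6:-→d7:-→d8:-→d9:-→d10:-→d11:-→d12:-→d13:-→d14:-→d15:-→d16:-→d17:-→d18:-→d19:-→d20:-→d21:-→d22:-→d23:-→d24:-→d25:-→d26:-→d27:-→d28:H3→d29:-→d30:H3→d31:-→d32:H0  best=H0
  add 0.0.0.0/0 -> H0 at depth 0
  ? 243.193.98.204  path d0:H0→d1:-→d2:-→d3:-→d4:-→d5:-→d6:-→d7:-→d8:-→d9:-→d10:-→d11:-→d12:-→d13:-→d14:-→d15:-→d16:-→d17:-→d18:-→d19:-→d20:-→d21:-→d22:-→d23:-→d24:-→d25:-→d26:-→d27:-→d28:H3→d29:-→d30:H3  best=H3
  ? 243.193.98.192  path d0:H0→d1:-→d2:-→d3:-→d4:-→d5:-→d6:-→d7:-→d8:-→d9:-→d10:-→d11:-→d12:-→d13:-→d14:-→d15:-→d16:-→d17:-→d18:-→d19:-→d20:-→d21:-→d22:-→d23:-→d24:-→d25:-→d26:-→d27:-→d28:H3  best=H3
  ? 129.11.167.23  path d0:H0→d1:-→d2:-→d3:-→d4:-→d5:-→d6:-→d7:-→d8:-→d9:-→d10:-→d11:-→d12:-→d13:-→d14:-→d15:-→d16:-→d17:-→d18:-→d19:-→d20:-→d21:-→d22:-→d23:-→d24:-→d25:-→d26:-→d27:-→d28:-→d29:-→d30:-→d31:-→d32:H1  best=H1
  ? 243.193.98.206  path d0:H0→d1:-→d2:-→d3:-→d4:-→d5:-→d6:-→d7:-→d8:-→d9:-→d10:-→d11:-→d12:-→d13:-→d14:-→d15:-→d16:-→d17:-→d18:-→d19:-→d20:-→d21:-→d22:-→d23:-→d24:-→d25:-→d26:-→d27:-→d28:H3→d29:-→d30:H3→d31:-→d32:H0  best=H0
  ? 243.193.98.204  path d0:H0→d1:-→d2:-→d3:-→d4:-→d5:-→d6:-→d7:-→d8:-→d9:-→d10:-→d11:-→d12:-→d13:-→d14:-→d15:-→d16:-→d17:-→d18:-→d19:-→d20:-→d21:-→d22:-→d23:-→d24:-→d25:-→d26:-→d27:-→d28:H3→d29:-→d30:H3  best=H3
  ? 122.100.80.29  path d0:H0  best=H0
  ? 243.193.98.204  path d0:H0→d1:-→d2:-→d3:-→d4:-→d5:-→d6:-→d7:-→d8:-→d9:-→d10:-→d11:-→d12:-→d13:-→d14:-→d15:-→d16:-→d17:-→d18:-→d19:-→d20:-→d21:-→d22:-→d23:-→d24:-→d25:-→d26:-→d27:-→d28:H3→d29:-→d30:H3  best=H3
  del 129.11.167.23/32 (clear depth 32)
  ? 243.193.98.206  path d0:H0→d1:-→d2:-→d3:-→d4:-→d5:-→d6:-→d7:-→d8:-→d9:-→d10:-→d11:-→d12:-→d13:-→d14:-→d15:-→d16:-→d17:-→d18:-→d19:-→d20:-→d21:-→d22:-→d23:-→d24:-→d25:-→d26:-→d27:-→d28:H3→d29:-→d30:H3→d31:-→d32:H0  best=H0
  add 243.193.96.0/20 -> H4 at depth 20
  ? 243.193.98.206  path d0:H0→d1:-→d2:-→d3:-→d4:-→d5:-→d6:-→d7:-→d8:-→d9:-→d10:-→d11:-→d12:-→d13:-→d14:-→d15:-→d16:-→d17:-→d18:-→d19:-→d20:H4→d21:-→d22:-→d23:-→d24:-→d25:-→d26:-→d27:-→d28:H3→d29:-→d30:H3→d31:-→d32:H0  best=H0
  add 243.192.0.0/11 -> H1 at depth 11
  ? 243.193.98.206  path d0:H0→d1:-→d2:-→d3:-→d4:-→d5:-→d6:-→d7:-→d8:-→d9:-→d10:-→d11:H1→d12:-→d13:-→d14:-→d15:-→d16:-→d17:-→d18:-→d19:-→d20:H4→d21:-→d22:-→d23:-→d24:-→d25:-→d26:-→d27:-→d28:H3→d29:-→d30:H3→d31:-→d32:H0  best=H0
  add 243.193.98.192/28 -> H0 at depth 28

== LOOKUPS ==
["H2","H2","H2","H1","H1","H3","H3","H1","H0","H3","H3","H1","H0","H3","H0","H3","H0","H0","H0"]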